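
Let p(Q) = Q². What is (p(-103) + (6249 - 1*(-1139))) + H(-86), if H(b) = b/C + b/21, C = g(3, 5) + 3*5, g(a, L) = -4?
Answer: 4154555/231 ≈ 17985.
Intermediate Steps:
C = 11 (C = -4 + 3*5 = -4 + 15 = 11)
H(b) = 32*b/231 (H(b) = b/11 + b/21 = 32*b/231)
(p(-103) + (6249 - 1*(-1139))) + H(-86) = ((-103)² + (6249 - 1*(-1139))) + (32/231)*(-86) = (10609 + (6249 + 1139)) - 2752/231 = (10609 + 7388) - 2752/231 = 17997 - 2752/231 = 4154555/231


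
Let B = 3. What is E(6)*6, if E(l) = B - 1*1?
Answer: 12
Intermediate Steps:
E(l) = 2 (E(l) = 3 - 1*1 = 3 - 1 = 2)
E(6)*6 = 2*6 = 12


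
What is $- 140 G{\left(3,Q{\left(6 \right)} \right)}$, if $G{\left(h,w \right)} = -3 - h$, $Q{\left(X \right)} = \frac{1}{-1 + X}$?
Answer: $840$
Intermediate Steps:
$- 140 G{\left(3,Q{\left(6 \right)} \right)} = - 140 \left(-3 - 3\right) = \left(-140\right) \left(-6\right) = 840$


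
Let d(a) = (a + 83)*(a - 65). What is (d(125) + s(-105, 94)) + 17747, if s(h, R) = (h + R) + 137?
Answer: 30353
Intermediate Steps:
s(h, R) = 137 + R + h (s(h, R) = (R + h) + 137 = 137 + R + h)
d(a) = (-65 + a)*(83 + a) (d(a) = (83 + a)*(-65 + a) = (-65 + a)*(83 + a))
(d(125) + s(-105, 94)) + 17747 = ((-5395 + 125² + 18*125) + (137 + 94 - 105)) + 17747 = ((-5395 + 15625 + 2250) + 126) + 17747 = (12480 + 126) + 17747 = 12606 + 17747 = 30353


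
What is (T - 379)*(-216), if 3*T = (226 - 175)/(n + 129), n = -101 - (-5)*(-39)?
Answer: 13674960/167 ≈ 81886.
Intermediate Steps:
n = -296 (n = -101 - 1*195 = -101 - 195 = -296)
T = -17/167 (T = ((226 - 175)/(-296 + 129))/3 = (51/(-167))/3 = (51*(-1/167))/3 = (1/3)*(-51/167) = -17/167 ≈ -0.10180)
(T - 379)*(-216) = (-17/167 - 379)*(-216) = -63310/167*(-216) = 13674960/167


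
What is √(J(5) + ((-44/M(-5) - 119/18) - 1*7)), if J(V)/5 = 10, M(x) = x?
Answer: 7*√830/30 ≈ 6.7223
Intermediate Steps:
J(V) = 50 (J(V) = 5*10 = 50)
√(J(5) + ((-44/M(-5) - 119/18) - 1*7)) = √(50 + ((-44/(-5) - 119/18) - 1*7)) = √(50 + ((-44*(-⅕) - 119*1/18) - 7)) = √(50 + ((44/5 - 119/18) - 7)) = √(50 + (197/90 - 7)) = √(50 - 433/90) = √(4067/90) = 7*√830/30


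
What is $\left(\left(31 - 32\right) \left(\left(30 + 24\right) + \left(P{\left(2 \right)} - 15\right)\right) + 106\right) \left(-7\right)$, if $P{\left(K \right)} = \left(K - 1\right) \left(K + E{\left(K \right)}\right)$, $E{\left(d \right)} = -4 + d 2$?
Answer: $-455$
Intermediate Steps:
$E{\left(d \right)} = -4 + 2 d$
$P{\left(K \right)} = \left(-1 + K\right) \left(-4 + 3 K\right)$ ($P{\left(K \right)} = \left(K - 1\right) \left(K + \left(-4 + 2 K\right)\right) = \left(-1 + K\right) \left(-4 + 3 K\right)$)
$\left(\left(31 - 32\right) \left(\left(30 + 24\right) + \left(P{\left(2 \right)} - 15\right)\right) + 106\right) \left(-7\right) = \left(\left(31 - 32\right) \left(\left(30 + 24\right) + \left(\left(4 - 14 + 3 \cdot 2^{2}\right) - 15\right)\right) + 106\right) \left(-7\right) = \left(- (54 + \left(\left(4 - 14 + 3 \cdot 4\right) - 15\right)) + 106\right) \left(-7\right) = \left(- (54 + \left(\left(4 - 14 + 12\right) - 15\right)) + 106\right) \left(-7\right) = \left(- (54 + \left(2 - 15\right)) + 106\right) \left(-7\right) = \left(- (54 - 13) + 106\right) \left(-7\right) = \left(\left(-1\right) 41 + 106\right) \left(-7\right) = \left(-41 + 106\right) \left(-7\right) = 65 \left(-7\right) = -455$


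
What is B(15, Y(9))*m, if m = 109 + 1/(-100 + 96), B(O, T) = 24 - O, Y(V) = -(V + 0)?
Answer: 3915/4 ≈ 978.75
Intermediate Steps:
Y(V) = -V
m = 435/4 (m = 109 + 1/(-4) = 109 - ¼ = 435/4 ≈ 108.75)
B(15, Y(9))*m = (24 - 1*15)*(435/4) = (24 - 15)*(435/4) = 9*(435/4) = 3915/4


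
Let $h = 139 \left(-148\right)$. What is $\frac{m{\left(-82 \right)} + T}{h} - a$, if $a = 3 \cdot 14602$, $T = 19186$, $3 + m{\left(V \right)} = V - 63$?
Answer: $- \frac{450598035}{10286} \approx -43807.0$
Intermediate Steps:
$m{\left(V \right)} = -66 + V$ ($m{\left(V \right)} = -3 + \left(V - 63\right) = -3 + \left(-63 + V\right) = -66 + V$)
$h = -20572$
$a = 43806$
$\frac{m{\left(-82 \right)} + T}{h} - a = \frac{\left(-66 - 82\right) + 19186}{-20572} - 43806 = \left(-148 + 19186\right) \left(- \frac{1}{20572}\right) - 43806 = 19038 \left(- \frac{1}{20572}\right) - 43806 = - \frac{9519}{10286} - 43806 = - \frac{450598035}{10286}$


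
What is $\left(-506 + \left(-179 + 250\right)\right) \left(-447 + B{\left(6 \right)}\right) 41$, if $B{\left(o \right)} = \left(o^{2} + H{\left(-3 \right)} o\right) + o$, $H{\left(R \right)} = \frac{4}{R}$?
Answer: $7365855$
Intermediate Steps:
$B{\left(o \right)} = o^{2} - \frac{o}{3}$ ($B{\left(o \right)} = \left(o^{2} + \frac{4}{-3} o\right) + o = \left(o^{2} + 4 \left(- \frac{1}{3}\right) o\right) + o = \left(o^{2} - \frac{4 o}{3}\right) + o = o^{2} - \frac{o}{3}$)
$\left(-506 + \left(-179 + 250\right)\right) \left(-447 + B{\left(6 \right)}\right) 41 = \left(-506 + \left(-179 + 250\right)\right) \left(-447 + 6 \left(- \frac{1}{3} + 6\right)\right) 41 = \left(-506 + 71\right) \left(-447 + 6 \cdot \frac{17}{3}\right) 41 = - 435 \left(-447 + 34\right) 41 = \left(-435\right) \left(-413\right) 41 = 179655 \cdot 41 = 7365855$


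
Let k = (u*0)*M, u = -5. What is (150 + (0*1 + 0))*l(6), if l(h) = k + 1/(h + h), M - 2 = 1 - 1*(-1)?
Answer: 25/2 ≈ 12.500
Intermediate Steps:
M = 4 (M = 2 + (1 - 1*(-1)) = 2 + (1 + 1) = 2 + 2 = 4)
k = 0 (k = -5*0*4 = 0*4 = 0)
l(h) = 1/(2*h) (l(h) = 0 + 1/(h + h) = 0 + 1/(2*h) = 1/(2*h))
(150 + (0*1 + 0))*l(6) = (150 + (0*1 + 0))*((½)/6) = (150 + (0 + 0))*((½)*(⅙)) = (150 + 0)*(1/12) = 150*(1/12) = 25/2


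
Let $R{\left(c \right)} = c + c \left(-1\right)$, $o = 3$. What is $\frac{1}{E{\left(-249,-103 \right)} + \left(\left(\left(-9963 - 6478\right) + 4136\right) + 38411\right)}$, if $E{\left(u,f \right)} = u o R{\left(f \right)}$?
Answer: $\frac{1}{26106} \approx 3.8305 \cdot 10^{-5}$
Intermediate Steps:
$R{\left(c \right)} = 0$ ($R{\left(c \right)} = c - c = 0$)
$E{\left(u,f \right)} = 0$ ($E{\left(u,f \right)} = u 3 \cdot 0 = 3 u 0 = 0$)
$\frac{1}{E{\left(-249,-103 \right)} + \left(\left(\left(-9963 - 6478\right) + 4136\right) + 38411\right)} = \frac{1}{0 + \left(\left(\left(-9963 - 6478\right) + 4136\right) + 38411\right)} = \frac{1}{0 + \left(\left(-16441 + 4136\right) + 38411\right)} = \frac{1}{0 + \left(-12305 + 38411\right)} = \frac{1}{0 + 26106} = \frac{1}{26106}$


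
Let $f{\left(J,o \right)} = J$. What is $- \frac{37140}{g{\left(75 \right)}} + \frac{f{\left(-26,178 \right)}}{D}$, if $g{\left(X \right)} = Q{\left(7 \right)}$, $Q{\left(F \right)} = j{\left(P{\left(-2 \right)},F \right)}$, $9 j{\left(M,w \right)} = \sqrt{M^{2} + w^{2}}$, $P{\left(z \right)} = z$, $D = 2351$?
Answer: $- \frac{26}{2351} - \frac{334260 \sqrt{53}}{53} \approx -45914.0$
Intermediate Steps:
$j{\left(M,w \right)} = \frac{\sqrt{M^{2} + w^{2}}}{9}$
$Q{\left(F \right)} = \frac{\sqrt{4 + F^{2}}}{9}$ ($Q{\left(F \right)} = \frac{\sqrt{\left(-2\right)^{2} + F^{2}}}{9} = \frac{\sqrt{4 + F^{2}}}{9}$)
$g{\left(X \right)} = \frac{\sqrt{53}}{9}$ ($g{\left(X \right)} = \frac{\sqrt{4 + 7^{2}}}{9} = \frac{\sqrt{4 + 49}}{9} = \frac{\sqrt{53}}{9}$)
$- \frac{37140}{g{\left(75 \right)}} + \frac{f{\left(-26,178 \right)}}{D} = - \frac{37140}{\frac{1}{9} \sqrt{53}} - \frac{26}{2351} = - 37140 \frac{9 \sqrt{53}}{53} - \frac{26}{2351} = - \frac{334260 \sqrt{53}}{53} - \frac{26}{2351} = - \frac{26}{2351} - \frac{334260 \sqrt{53}}{53}$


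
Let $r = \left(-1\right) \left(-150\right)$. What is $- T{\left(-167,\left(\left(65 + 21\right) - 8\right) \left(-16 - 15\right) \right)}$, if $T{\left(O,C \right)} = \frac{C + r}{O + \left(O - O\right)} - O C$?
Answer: $\frac{67433334}{167} \approx 4.0379 \cdot 10^{5}$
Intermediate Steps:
$r = 150$
$T{\left(O,C \right)} = \frac{150 + C}{O} - C O$ ($T{\left(O,C \right)} = \frac{C + 150}{O + \left(O - O\right)} - O C = \frac{150 + C}{O + 0} - C O = \frac{150 + C}{O} - C O$)
$- T{\left(-167,\left(\left(65 + 21\right) - 8\right) \left(-16 - 15\right) \right)} = - \frac{150 + \left(\left(65 + 21\right) - 8\right) \left(-16 - 15\right) - \left(\left(65 + 21\right) - 8\right) \left(-16 - 15\right) \left(-167\right)^{2}}{-167} = - \frac{\left(-1\right) \left(150 + \left(86 - 8\right) \left(-31\right) - \left(86 - 8\right) \left(-31\right) 27889\right)}{167} = - \frac{\left(-1\right) \left(150 + 78 \left(-31\right) - 78 \left(-31\right) 27889\right)}{167} = - \frac{\left(-1\right) \left(150 - 2418 - \left(-2418\right) 27889\right)}{167} = - \frac{\left(-1\right) \left(150 - 2418 + 67435602\right)}{167} = - \frac{\left(-1\right) 67433334}{167} = \left(-1\right) \left(- \frac{67433334}{167}\right) = \frac{67433334}{167}$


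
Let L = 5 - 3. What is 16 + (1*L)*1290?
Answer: 2596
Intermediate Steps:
L = 2
16 + (1*L)*1290 = 16 + (1*2)*1290 = 16 + 2*1290 = 16 + 2580 = 2596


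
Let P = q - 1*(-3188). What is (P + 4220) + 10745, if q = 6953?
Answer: 25106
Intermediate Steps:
P = 10141 (P = 6953 - 1*(-3188) = 6953 + 3188 = 10141)
(P + 4220) + 10745 = (10141 + 4220) + 10745 = 14361 + 10745 = 25106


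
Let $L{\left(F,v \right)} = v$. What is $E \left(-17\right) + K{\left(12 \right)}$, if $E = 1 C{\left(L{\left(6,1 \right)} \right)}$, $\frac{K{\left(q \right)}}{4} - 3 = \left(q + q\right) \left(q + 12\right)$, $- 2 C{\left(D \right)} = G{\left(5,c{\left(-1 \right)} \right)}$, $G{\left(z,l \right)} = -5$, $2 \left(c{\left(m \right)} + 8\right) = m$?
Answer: $\frac{4547}{2} \approx 2273.5$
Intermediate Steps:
$c{\left(m \right)} = -8 + \frac{m}{2}$
$C{\left(D \right)} = \frac{5}{2}$ ($C{\left(D \right)} = \left(- \frac{1}{2}\right) \left(-5\right) = \frac{5}{2}$)
$K{\left(q \right)} = 12 + 8 q \left(12 + q\right)$ ($K{\left(q \right)} = 12 + 4 \left(q + q\right) \left(q + 12\right) = 12 + 4 \cdot 2 q \left(12 + q\right) = 12 + 8 q \left(12 + q\right)$)
$E = \frac{5}{2}$ ($E = 1 \cdot \frac{5}{2} = \frac{5}{2} \approx 2.5$)
$E \left(-17\right) + K{\left(12 \right)} = \frac{5}{2} \left(-17\right) + \left(12 + 8 \cdot 12^{2} + 96 \cdot 12\right) = - \frac{85}{2} + \left(12 + 8 \cdot 144 + 1152\right) = - \frac{85}{2} + \left(12 + 1152 + 1152\right) = - \frac{85}{2} + 2316 = \frac{4547}{2}$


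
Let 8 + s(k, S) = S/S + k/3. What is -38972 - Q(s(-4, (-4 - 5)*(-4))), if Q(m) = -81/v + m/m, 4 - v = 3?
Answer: -38892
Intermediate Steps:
v = 1 (v = 4 - 1*3 = 4 - 3 = 1)
s(k, S) = -7 + k/3 (s(k, S) = -8 + (S/S + k/3) = -8 + (1 + k*(1/3)) = -8 + (1 + k/3) = -7 + k/3)
Q(m) = -80 (Q(m) = -81/1 + m/m = -81*1 + 1 = -81 + 1 = -80)
-38972 - Q(s(-4, (-4 - 5)*(-4))) = -38972 - 1*(-80) = -38972 + 80 = -38892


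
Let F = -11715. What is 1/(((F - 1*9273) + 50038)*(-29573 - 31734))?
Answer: -1/1780968350 ≈ -5.6149e-10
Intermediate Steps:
1/(((F - 1*9273) + 50038)*(-29573 - 31734)) = 1/(((-11715 - 1*9273) + 50038)*(-29573 - 31734)) = 1/(((-11715 - 9273) + 50038)*(-61307)) = 1/((-20988 + 50038)*(-61307)) = 1/(29050*(-61307)) = 1/(-1780968350) = -1/1780968350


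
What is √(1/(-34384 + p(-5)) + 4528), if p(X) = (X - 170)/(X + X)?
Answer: √2376810219014/22911 ≈ 67.290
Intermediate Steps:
p(X) = (-170 + X)/(2*X) (p(X) = (-170 + X)/((2*X)) = (-170 + X)*(1/(2*X)) = (-170 + X)/(2*X))
√(1/(-34384 + p(-5)) + 4528) = √(1/(-34384 + (½)*(-170 - 5)/(-5)) + 4528) = √(1/(-34384 + (½)*(-⅕)*(-175)) + 4528) = √(1/(-34384 + 35/2) + 4528) = √(1/(-68733/2) + 4528) = √(-2/68733 + 4528) = √(311223022/68733) = √2376810219014/22911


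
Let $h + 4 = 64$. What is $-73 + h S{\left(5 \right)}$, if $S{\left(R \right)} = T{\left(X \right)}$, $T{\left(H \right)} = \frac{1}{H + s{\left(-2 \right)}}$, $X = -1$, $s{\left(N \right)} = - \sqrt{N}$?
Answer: $\frac{- 73 \sqrt{2} + 133 i}{\sqrt{2} - i} \approx -93.0 + 28.284 i$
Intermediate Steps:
$h = 60$ ($h = -4 + 64 = 60$)
$T{\left(H \right)} = \frac{1}{H - i \sqrt{2}}$ ($T{\left(H \right)} = \frac{1}{H - \sqrt{-2}} = \frac{1}{H - i \sqrt{2}}$)
$S{\left(R \right)} = \frac{1}{-1 - i \sqrt{2}}$
$-73 + h S{\left(5 \right)} = -73 + 60 \frac{i}{\sqrt{2} - i} = -73 + \frac{60 i}{\sqrt{2} - i}$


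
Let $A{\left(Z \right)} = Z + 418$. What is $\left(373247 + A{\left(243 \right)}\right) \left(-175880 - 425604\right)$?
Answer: $-224899679472$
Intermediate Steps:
$A{\left(Z \right)} = 418 + Z$
$\left(373247 + A{\left(243 \right)}\right) \left(-175880 - 425604\right) = \left(373247 + \left(418 + 243\right)\right) \left(-175880 - 425604\right) = \left(373247 + 661\right) \left(-601484\right) = 373908 \left(-601484\right) = -224899679472$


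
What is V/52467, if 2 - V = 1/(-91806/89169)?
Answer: 30309/535198378 ≈ 5.6631e-5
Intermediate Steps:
V = 90927/30602 (V = 2 - 1/((-91806/89169)) = 2 - 1/((-91806*1/89169)) = 2 - 1/(-30602/29723) = 2 - 1*(-29723/30602) = 2 + 29723/30602 = 90927/30602 ≈ 2.9713)
V/52467 = (90927/30602)/52467 = (90927/30602)*(1/52467) = 30309/535198378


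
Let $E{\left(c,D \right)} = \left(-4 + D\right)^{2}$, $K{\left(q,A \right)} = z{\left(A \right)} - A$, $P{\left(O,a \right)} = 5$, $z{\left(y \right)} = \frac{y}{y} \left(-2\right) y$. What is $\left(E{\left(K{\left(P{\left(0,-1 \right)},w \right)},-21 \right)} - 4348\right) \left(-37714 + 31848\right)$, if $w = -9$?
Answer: $21839118$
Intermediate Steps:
$z{\left(y \right)} = - 2 y$ ($z{\left(y \right)} = 1 \left(-2\right) y = - 2 y$)
$K{\left(q,A \right)} = - 3 A$ ($K{\left(q,A \right)} = - 2 A - A = - 3 A$)
$\left(E{\left(K{\left(P{\left(0,-1 \right)},w \right)},-21 \right)} - 4348\right) \left(-37714 + 31848\right) = \left(\left(-4 - 21\right)^{2} - 4348\right) \left(-37714 + 31848\right) = \left(\left(-25\right)^{2} - 4348\right) \left(-5866\right) = \left(625 - 4348\right) \left(-5866\right) = \left(-3723\right) \left(-5866\right) = 21839118$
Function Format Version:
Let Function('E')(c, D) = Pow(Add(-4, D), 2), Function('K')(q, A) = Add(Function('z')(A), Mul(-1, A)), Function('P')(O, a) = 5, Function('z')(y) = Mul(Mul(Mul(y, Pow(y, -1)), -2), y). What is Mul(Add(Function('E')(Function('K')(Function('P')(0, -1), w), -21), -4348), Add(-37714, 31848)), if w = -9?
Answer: 21839118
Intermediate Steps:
Function('z')(y) = Mul(-2, y) (Function('z')(y) = Mul(Mul(1, -2), y) = Mul(-2, y))
Function('K')(q, A) = Mul(-3, A) (Function('K')(q, A) = Add(Mul(-2, A), Mul(-1, A)) = Mul(-3, A))
Mul(Add(Function('E')(Function('K')(Function('P')(0, -1), w), -21), -4348), Add(-37714, 31848)) = Mul(Add(Pow(Add(-4, -21), 2), -4348), Add(-37714, 31848)) = Mul(Add(Pow(-25, 2), -4348), -5866) = Mul(Add(625, -4348), -5866) = Mul(-3723, -5866) = 21839118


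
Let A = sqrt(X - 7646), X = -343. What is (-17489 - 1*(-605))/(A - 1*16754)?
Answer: 282874536/280704505 + 16884*I*sqrt(7989)/280704505 ≈ 1.0077 + 0.0053762*I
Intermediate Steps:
A = I*sqrt(7989) (A = sqrt(-343 - 7646) = sqrt(-7989) = I*sqrt(7989) ≈ 89.381*I)
(-17489 - 1*(-605))/(A - 1*16754) = (-17489 - 1*(-605))/(I*sqrt(7989) - 1*16754) = (-17489 + 605)/(I*sqrt(7989) - 16754) = -16884/(-16754 + I*sqrt(7989))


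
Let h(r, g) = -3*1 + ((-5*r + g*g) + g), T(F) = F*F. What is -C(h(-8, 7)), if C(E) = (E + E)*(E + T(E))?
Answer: -1626012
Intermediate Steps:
T(F) = F²
h(r, g) = -3 + g + g² - 5*r (h(r, g) = -3 + ((-5*r + g²) + g) = -3 + ((g² - 5*r) + g) = -3 + (g + g² - 5*r) = -3 + g + g² - 5*r)
C(E) = 2*E*(E + E²) (C(E) = (E + E)*(E + E²) = (2*E)*(E + E²) = 2*E*(E + E²))
-C(h(-8, 7)) = -2*(-3 + 7 + 7² - 5*(-8))²*(1 + (-3 + 7 + 7² - 5*(-8))) = -2*(-3 + 7 + 49 + 40)²*(1 + (-3 + 7 + 49 + 40)) = -2*93²*(1 + 93) = -2*8649*94 = -1*1626012 = -1626012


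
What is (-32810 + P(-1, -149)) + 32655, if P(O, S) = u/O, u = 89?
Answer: -244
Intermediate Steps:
P(O, S) = 89/O
(-32810 + P(-1, -149)) + 32655 = (-32810 + 89/(-1)) + 32655 = (-32810 + 89*(-1)) + 32655 = (-32810 - 89) + 32655 = -32899 + 32655 = -244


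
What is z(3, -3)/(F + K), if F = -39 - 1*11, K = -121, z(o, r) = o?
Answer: -1/57 ≈ -0.017544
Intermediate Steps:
F = -50 (F = -39 - 11 = -50)
z(3, -3)/(F + K) = 3/(-50 - 121) = 3/(-171) = 3*(-1/171) = -1/57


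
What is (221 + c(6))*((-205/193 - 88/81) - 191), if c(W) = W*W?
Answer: -776009444/15633 ≈ -49639.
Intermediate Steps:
c(W) = W²
(221 + c(6))*((-205/193 - 88/81) - 191) = (221 + 6²)*((-205/193 - 88/81) - 191) = (221 + 36)*((-205*1/193 - 88*1/81) - 191) = 257*((-205/193 - 88/81) - 191) = 257*(-33589/15633 - 191) = 257*(-3019492/15633) = -776009444/15633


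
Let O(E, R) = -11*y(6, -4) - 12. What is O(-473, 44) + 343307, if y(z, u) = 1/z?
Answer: 2059759/6 ≈ 3.4329e+5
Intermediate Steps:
O(E, R) = -83/6 (O(E, R) = -11/6 - 12 = -83/6)
O(-473, 44) + 343307 = -83/6 + 343307 = 2059759/6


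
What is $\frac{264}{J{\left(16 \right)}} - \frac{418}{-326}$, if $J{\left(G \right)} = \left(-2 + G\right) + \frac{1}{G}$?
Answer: $\frac{245179}{12225} \approx 20.056$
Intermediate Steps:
$J{\left(G \right)} = -2 + G + \frac{1}{G}$
$\frac{264}{J{\left(16 \right)}} - \frac{418}{-326} = \frac{264}{-2 + 16 + \frac{1}{16}} - \frac{418}{-326} = \frac{264}{-2 + 16 + \frac{1}{16}} - - \frac{209}{163} = \frac{264}{\frac{225}{16}} + \frac{209}{163} = 264 \cdot \frac{16}{225} + \frac{209}{163} = \frac{1408}{75} + \frac{209}{163} = \frac{245179}{12225}$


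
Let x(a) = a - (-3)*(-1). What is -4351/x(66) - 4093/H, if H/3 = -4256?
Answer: -2633129/38304 ≈ -68.743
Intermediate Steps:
H = -12768 (H = 3*(-4256) = -12768)
x(a) = -3 + a (x(a) = a - 1*3 = a - 3 = -3 + a)
-4351/x(66) - 4093/H = -4351/(-3 + 66) - 4093/(-12768) = -4351/63 - 4093*(-1/12768) = -4351*1/63 + 4093/12768 = -4351/63 + 4093/12768 = -2633129/38304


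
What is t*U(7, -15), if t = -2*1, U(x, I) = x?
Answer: -14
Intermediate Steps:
t = -2
t*U(7, -15) = -2*7 = -14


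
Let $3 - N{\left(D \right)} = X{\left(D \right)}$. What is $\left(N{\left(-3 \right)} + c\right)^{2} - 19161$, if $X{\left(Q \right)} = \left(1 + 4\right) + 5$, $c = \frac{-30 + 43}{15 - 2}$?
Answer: $-19125$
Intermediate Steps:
$c = 1$ ($c = \frac{13}{13} = 13 \cdot \frac{1}{13} = 1$)
$X{\left(Q \right)} = 10$ ($X{\left(Q \right)} = 5 + 5 = 10$)
$N{\left(D \right)} = -7$ ($N{\left(D \right)} = 3 - 10 = -7$)
$\left(N{\left(-3 \right)} + c\right)^{2} - 19161 = \left(-7 + 1\right)^{2} - 19161 = \left(-6\right)^{2} - 19161 = 36 - 19161 = -19125$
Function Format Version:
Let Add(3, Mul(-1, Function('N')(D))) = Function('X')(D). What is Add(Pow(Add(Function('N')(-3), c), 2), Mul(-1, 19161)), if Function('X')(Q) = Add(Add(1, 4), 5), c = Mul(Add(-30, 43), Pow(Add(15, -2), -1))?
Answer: -19125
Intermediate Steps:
c = 1 (c = Mul(13, Pow(13, -1)) = Mul(13, Rational(1, 13)) = 1)
Function('X')(Q) = 10 (Function('X')(Q) = Add(5, 5) = 10)
Function('N')(D) = -7 (Function('N')(D) = Add(3, Mul(-1, 10)) = Add(3, -10) = -7)
Add(Pow(Add(Function('N')(-3), c), 2), Mul(-1, 19161)) = Add(Pow(Add(-7, 1), 2), Mul(-1, 19161)) = Add(Pow(-6, 2), -19161) = Add(36, -19161) = -19125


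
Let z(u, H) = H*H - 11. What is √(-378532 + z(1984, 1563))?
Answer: √2064426 ≈ 1436.8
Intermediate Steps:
z(u, H) = -11 + H² (z(u, H) = H² - 11 = -11 + H²)
√(-378532 + z(1984, 1563)) = √(-378532 + (-11 + 1563²)) = √(-378532 + (-11 + 2442969)) = √(-378532 + 2442958) = √2064426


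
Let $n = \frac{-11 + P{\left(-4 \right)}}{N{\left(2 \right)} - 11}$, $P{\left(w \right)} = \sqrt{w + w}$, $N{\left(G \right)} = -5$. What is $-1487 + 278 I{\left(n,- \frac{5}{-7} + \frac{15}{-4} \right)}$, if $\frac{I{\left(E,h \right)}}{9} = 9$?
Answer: $21031$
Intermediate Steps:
$P{\left(w \right)} = \sqrt{2} \sqrt{w}$ ($P{\left(w \right)} = \sqrt{2 w} = \sqrt{2} \sqrt{w}$)
$n = \frac{11}{16} - \frac{i \sqrt{2}}{8}$ ($n = \frac{-11 + \sqrt{2} \sqrt{-4}}{-5 - 11} = \frac{-11 + \sqrt{2} \cdot 2 i}{-16} = \left(-11 + 2 i \sqrt{2}\right) \left(- \frac{1}{16}\right) = \frac{11}{16} - \frac{i \sqrt{2}}{8} \approx 0.6875 - 0.17678 i$)
$I{\left(E,h \right)} = 81$ ($I{\left(E,h \right)} = 9 \cdot 9 = 81$)
$-1487 + 278 I{\left(n,- \frac{5}{-7} + \frac{15}{-4} \right)} = -1487 + 278 \cdot 81 = -1487 + 22518 = 21031$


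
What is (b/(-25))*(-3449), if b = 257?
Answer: 886393/25 ≈ 35456.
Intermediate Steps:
(b/(-25))*(-3449) = (257/(-25))*(-3449) = (257*(-1/25))*(-3449) = -257/25*(-3449) = 886393/25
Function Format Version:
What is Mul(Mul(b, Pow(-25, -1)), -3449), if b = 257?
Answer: Rational(886393, 25) ≈ 35456.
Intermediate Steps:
Mul(Mul(b, Pow(-25, -1)), -3449) = Mul(Mul(257, Pow(-25, -1)), -3449) = Mul(Mul(257, Rational(-1, 25)), -3449) = Mul(Rational(-257, 25), -3449) = Rational(886393, 25)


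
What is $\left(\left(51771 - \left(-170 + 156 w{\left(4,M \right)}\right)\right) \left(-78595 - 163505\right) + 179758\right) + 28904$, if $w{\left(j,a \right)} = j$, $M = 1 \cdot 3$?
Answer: $-12423637038$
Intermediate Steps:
$M = 3$
$\left(\left(51771 - \left(-170 + 156 w{\left(4,M \right)}\right)\right) \left(-78595 - 163505\right) + 179758\right) + 28904 = \left(\left(51771 + \left(170 - 624\right)\right) \left(-78595 - 163505\right) + 179758\right) + 28904 = \left(\left(51771 + \left(170 - 624\right)\right) \left(-242100\right) + 179758\right) + 28904 = \left(\left(51771 - 454\right) \left(-242100\right) + 179758\right) + 28904 = \left(51317 \left(-242100\right) + 179758\right) + 28904 = \left(-12423845700 + 179758\right) + 28904 = -12423665942 + 28904 = -12423637038$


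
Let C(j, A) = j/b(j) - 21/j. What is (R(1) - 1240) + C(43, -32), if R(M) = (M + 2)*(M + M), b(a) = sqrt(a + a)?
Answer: -53083/43 + sqrt(86)/2 ≈ -1229.9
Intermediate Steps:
b(a) = sqrt(2)*sqrt(a) (b(a) = sqrt(2*a) = sqrt(2)*sqrt(a))
R(M) = 2*M*(2 + M) (R(M) = (2 + M)*(2*M) = 2*M*(2 + M))
C(j, A) = -21/j + sqrt(2)*sqrt(j)/2 (C(j, A) = j/((sqrt(2)*sqrt(j))) - 21/j = j*(sqrt(2)/(2*sqrt(j))) - 21/j = sqrt(2)*sqrt(j)/2 - 21/j = -21/j + sqrt(2)*sqrt(j)/2)
(R(1) - 1240) + C(43, -32) = (2*1*(2 + 1) - 1240) + (1/2)*(-42 + sqrt(2)*43**(3/2))/43 = (2*1*3 - 1240) + (1/2)*(1/43)*(-42 + sqrt(2)*(43*sqrt(43))) = (6 - 1240) + (1/2)*(1/43)*(-42 + 43*sqrt(86)) = -1234 + (-21/43 + sqrt(86)/2) = -53083/43 + sqrt(86)/2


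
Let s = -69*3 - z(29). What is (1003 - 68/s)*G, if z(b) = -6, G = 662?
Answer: 133506202/201 ≈ 6.6421e+5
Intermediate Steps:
s = -201 (s = -69*3 - 1*(-6) = -207 + 6 = -201)
(1003 - 68/s)*G = (1003 - 68/(-201))*662 = (1003 - 68*(-1/201))*662 = (1003 + 68/201)*662 = (201671/201)*662 = 133506202/201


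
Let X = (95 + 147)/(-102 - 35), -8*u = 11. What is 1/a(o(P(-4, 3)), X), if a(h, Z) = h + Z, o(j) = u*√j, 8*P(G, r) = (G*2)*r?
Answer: -17536/87283 + 150152*I*√3/960113 ≈ -0.20091 + 0.27088*I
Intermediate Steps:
u = -11/8 (u = -⅛*11 = -11/8 ≈ -1.3750)
P(G, r) = G*r/4 (P(G, r) = ((G*2)*r)/8 = ((2*G)*r)/8 = (2*G*r)/8 = G*r/4)
o(j) = -11*√j/8
X = -242/137 (X = 242/(-137) = 242*(-1/137) = -242/137 ≈ -1.7664)
a(h, Z) = Z + h
1/a(o(P(-4, 3)), X) = 1/(-242/137 - 11*I*√3/8)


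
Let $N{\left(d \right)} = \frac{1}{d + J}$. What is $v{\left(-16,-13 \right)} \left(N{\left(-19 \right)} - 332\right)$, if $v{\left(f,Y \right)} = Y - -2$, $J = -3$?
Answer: $\frac{7305}{2} \approx 3652.5$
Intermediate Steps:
$v{\left(f,Y \right)} = 2 + Y$ ($v{\left(f,Y \right)} = Y + 2 = 2 + Y$)
$N{\left(d \right)} = \frac{1}{-3 + d}$ ($N{\left(d \right)} = \frac{1}{d - 3} = \frac{1}{-3 + d}$)
$v{\left(-16,-13 \right)} \left(N{\left(-19 \right)} - 332\right) = \left(2 - 13\right) \left(\frac{1}{-3 - 19} - 332\right) = - 11 \left(\frac{1}{-22} - 332\right) = - 11 \left(- \frac{1}{22} - 332\right) = \left(-11\right) \left(- \frac{7305}{22}\right) = \frac{7305}{2}$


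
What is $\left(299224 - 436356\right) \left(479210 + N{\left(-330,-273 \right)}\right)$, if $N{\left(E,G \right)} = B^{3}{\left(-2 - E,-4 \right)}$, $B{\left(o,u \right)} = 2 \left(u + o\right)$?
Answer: $-37379029438264$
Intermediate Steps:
$B{\left(o,u \right)} = 2 o + 2 u$ ($B{\left(o,u \right)} = 2 \left(o + u\right) = 2 o + 2 u$)
$N{\left(E,G \right)} = \left(-12 - 2 E\right)^{3}$ ($N{\left(E,G \right)} = \left(2 \left(-2 - E\right) + 2 \left(-4\right)\right)^{3} = \left(\left(-4 - 2 E\right) - 8\right)^{3} = \left(-12 - 2 E\right)^{3}$)
$\left(299224 - 436356\right) \left(479210 + N{\left(-330,-273 \right)}\right) = \left(299224 - 436356\right) \left(479210 - 8 \left(6 - 330\right)^{3}\right) = - 137132 \left(479210 - 8 \left(-324\right)^{3}\right) = - 137132 \left(479210 - -272097792\right) = - 137132 \left(479210 + 272097792\right) = \left(-137132\right) 272577002 = -37379029438264$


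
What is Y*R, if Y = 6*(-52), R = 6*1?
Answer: -1872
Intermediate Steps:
R = 6
Y = -312
Y*R = -312*6 = -1872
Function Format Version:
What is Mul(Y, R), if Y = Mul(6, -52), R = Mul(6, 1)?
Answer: -1872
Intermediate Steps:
R = 6
Y = -312
Mul(Y, R) = Mul(-312, 6) = -1872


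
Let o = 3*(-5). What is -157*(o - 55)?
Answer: 10990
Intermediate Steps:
o = -15
-157*(o - 55) = -157*(-15 - 55) = -157*(-70) = 10990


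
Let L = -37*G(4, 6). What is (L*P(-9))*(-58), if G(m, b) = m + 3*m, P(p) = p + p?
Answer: -618048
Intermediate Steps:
P(p) = 2*p
G(m, b) = 4*m
L = -592 (L = -148*4 = -37*16 = -592)
(L*P(-9))*(-58) = -1184*(-9)*(-58) = -592*(-18)*(-58) = 10656*(-58) = -618048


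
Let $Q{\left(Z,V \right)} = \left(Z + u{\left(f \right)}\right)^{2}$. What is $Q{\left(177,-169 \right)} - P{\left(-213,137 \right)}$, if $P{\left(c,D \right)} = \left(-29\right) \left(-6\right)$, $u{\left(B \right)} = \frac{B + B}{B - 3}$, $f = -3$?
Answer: $31510$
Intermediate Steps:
$u{\left(B \right)} = \frac{2 B}{-3 + B}$
$P{\left(c,D \right)} = 174$
$Q{\left(Z,V \right)} = \left(1 + Z\right)^{2}$ ($Q{\left(Z,V \right)} = \left(Z + 2 \left(-3\right) \frac{1}{-3 - 3}\right)^{2} = \left(Z + 2 \left(-3\right) \frac{1}{-6}\right)^{2} = \left(Z + 2 \left(-3\right) \left(- \frac{1}{6}\right)\right)^{2} = \left(Z + 1\right)^{2} = \left(1 + Z\right)^{2}$)
$Q{\left(177,-169 \right)} - P{\left(-213,137 \right)} = \left(1 + 177\right)^{2} - 174 = 178^{2} - 174 = 31684 - 174 = 31510$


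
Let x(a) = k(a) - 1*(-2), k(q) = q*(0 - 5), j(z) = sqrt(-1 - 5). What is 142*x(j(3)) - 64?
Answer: 220 - 710*I*sqrt(6) ≈ 220.0 - 1739.1*I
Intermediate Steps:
j(z) = I*sqrt(6) (j(z) = sqrt(-6) = I*sqrt(6))
k(q) = -5*q (k(q) = q*(-5) = -5*q)
x(a) = 2 - 5*a (x(a) = -5*a - 1*(-2) = -5*a + 2 = 2 - 5*a)
142*x(j(3)) - 64 = 142*(2 - 5*I*sqrt(6)) - 64 = (284 - 710*I*sqrt(6)) - 64 = 220 - 710*I*sqrt(6)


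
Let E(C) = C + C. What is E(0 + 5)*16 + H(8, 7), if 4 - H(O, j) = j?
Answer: 157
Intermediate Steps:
H(O, j) = 4 - j
E(C) = 2*C
E(0 + 5)*16 + H(8, 7) = (2*(0 + 5))*16 + (4 - 1*7) = (2*5)*16 + (4 - 7) = 10*16 - 3 = 160 - 3 = 157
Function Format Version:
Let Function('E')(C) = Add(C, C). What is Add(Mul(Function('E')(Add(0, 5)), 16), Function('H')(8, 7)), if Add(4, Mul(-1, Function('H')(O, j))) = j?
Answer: 157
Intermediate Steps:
Function('H')(O, j) = Add(4, Mul(-1, j))
Function('E')(C) = Mul(2, C)
Add(Mul(Function('E')(Add(0, 5)), 16), Function('H')(8, 7)) = Add(Mul(Mul(2, Add(0, 5)), 16), Add(4, Mul(-1, 7))) = Add(Mul(Mul(2, 5), 16), Add(4, -7)) = Add(Mul(10, 16), -3) = Add(160, -3) = 157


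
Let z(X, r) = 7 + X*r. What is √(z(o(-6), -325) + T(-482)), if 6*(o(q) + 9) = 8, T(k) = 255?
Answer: √24783/3 ≈ 52.475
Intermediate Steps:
o(q) = -23/3 (o(q) = -9 + (⅙)*8 = -9 + 4/3 = -23/3)
√(z(o(-6), -325) + T(-482)) = √((7 - 23/3*(-325)) + 255) = √((7 + 7475/3) + 255) = √(7496/3 + 255) = √(8261/3) = √24783/3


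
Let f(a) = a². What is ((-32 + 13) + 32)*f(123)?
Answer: 196677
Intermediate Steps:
((-32 + 13) + 32)*f(123) = ((-32 + 13) + 32)*123² = (-19 + 32)*15129 = 13*15129 = 196677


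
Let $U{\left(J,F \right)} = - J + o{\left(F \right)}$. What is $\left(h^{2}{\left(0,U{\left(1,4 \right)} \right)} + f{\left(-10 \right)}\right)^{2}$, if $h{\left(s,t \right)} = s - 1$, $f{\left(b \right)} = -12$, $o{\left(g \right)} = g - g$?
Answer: $121$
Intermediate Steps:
$o{\left(g \right)} = 0$
$U{\left(J,F \right)} = - J$ ($U{\left(J,F \right)} = - J + 0 = - J$)
$h{\left(s,t \right)} = -1 + s$
$\left(h^{2}{\left(0,U{\left(1,4 \right)} \right)} + f{\left(-10 \right)}\right)^{2} = \left(\left(-1 + 0\right)^{2} - 12\right)^{2} = \left(\left(-1\right)^{2} - 12\right)^{2} = \left(1 - 12\right)^{2} = \left(-11\right)^{2} = 121$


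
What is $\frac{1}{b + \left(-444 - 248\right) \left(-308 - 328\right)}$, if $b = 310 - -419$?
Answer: $\frac{1}{440841} \approx 2.2684 \cdot 10^{-6}$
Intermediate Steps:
$b = 729$ ($b = 310 + 419 = 729$)
$\frac{1}{b + \left(-444 - 248\right) \left(-308 - 328\right)} = \frac{1}{729 + \left(-444 - 248\right) \left(-308 - 328\right)} = \frac{1}{729 - -440112} = \frac{1}{729 + 440112} = \frac{1}{440841}$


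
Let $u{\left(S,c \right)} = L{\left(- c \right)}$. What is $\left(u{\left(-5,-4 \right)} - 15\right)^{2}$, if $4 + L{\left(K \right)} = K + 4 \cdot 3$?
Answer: $9$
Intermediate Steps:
$L{\left(K \right)} = 8 + K$ ($L{\left(K \right)} = -4 + \left(K + 4 \cdot 3\right) = -4 + \left(K + 12\right) = -4 + \left(12 + K\right) = 8 + K$)
$u{\left(S,c \right)} = 8 - c$
$\left(u{\left(-5,-4 \right)} - 15\right)^{2} = \left(\left(8 - -4\right) - 15\right)^{2} = \left(\left(8 + 4\right) - 15\right)^{2} = \left(12 - 15\right)^{2} = \left(-3\right)^{2} = 9$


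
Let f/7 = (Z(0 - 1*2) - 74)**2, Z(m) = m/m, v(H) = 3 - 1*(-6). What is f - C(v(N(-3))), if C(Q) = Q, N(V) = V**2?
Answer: 37294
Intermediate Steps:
v(H) = 9 (v(H) = 3 + 6 = 9)
Z(m) = 1
f = 37303 (f = 7*(1 - 74)**2 = 7*(-73)**2 = 7*5329 = 37303)
f - C(v(N(-3))) = 37303 - 1*9 = 37303 - 9 = 37294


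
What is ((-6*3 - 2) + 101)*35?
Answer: 2835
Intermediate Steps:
((-6*3 - 2) + 101)*35 = ((-18 - 2) + 101)*35 = (-20 + 101)*35 = 81*35 = 2835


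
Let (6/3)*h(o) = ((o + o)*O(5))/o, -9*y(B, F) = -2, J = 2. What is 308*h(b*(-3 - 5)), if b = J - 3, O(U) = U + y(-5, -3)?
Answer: 14476/9 ≈ 1608.4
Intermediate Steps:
y(B, F) = 2/9 (y(B, F) = -⅑*(-2) = 2/9)
O(U) = 2/9 + U (O(U) = U + 2/9 = 2/9 + U)
b = -1 (b = 2 - 3 = -1)
h(o) = 47/9 (h(o) = (((o + o)*(2/9 + 5))/o)/2 = (((2*o)*(47/9))/o)/2 = ((94*o/9)/o)/2 = (½)*(94/9) = 47/9)
308*h(b*(-3 - 5)) = 308*(47/9) = 14476/9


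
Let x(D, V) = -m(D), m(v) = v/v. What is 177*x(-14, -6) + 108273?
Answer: 108096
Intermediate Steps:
m(v) = 1
x(D, V) = -1 (x(D, V) = -1*1 = -1)
177*x(-14, -6) + 108273 = 177*(-1) + 108273 = -177 + 108273 = 108096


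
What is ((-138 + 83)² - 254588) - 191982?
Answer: -443545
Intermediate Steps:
((-138 + 83)² - 254588) - 191982 = ((-55)² - 254588) - 191982 = (3025 - 254588) - 191982 = -251563 - 191982 = -443545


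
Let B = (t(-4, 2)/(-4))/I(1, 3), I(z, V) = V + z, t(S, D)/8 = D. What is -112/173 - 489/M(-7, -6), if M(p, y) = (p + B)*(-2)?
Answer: -86389/2768 ≈ -31.210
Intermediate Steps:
t(S, D) = 8*D
B = -1 (B = ((8*2)/(-4))/(3 + 1) = (16*(-1/4))/4 = -4*1/4 = -1)
M(p, y) = 2 - 2*p (M(p, y) = (p - 1)*(-2) = (-1 + p)*(-2) = 2 - 2*p)
-112/173 - 489/M(-7, -6) = -112/173 - 489/(2 - 2*(-7)) = -112*1/173 - 489/(2 + 14) = -112/173 - 489/16 = -86389/2768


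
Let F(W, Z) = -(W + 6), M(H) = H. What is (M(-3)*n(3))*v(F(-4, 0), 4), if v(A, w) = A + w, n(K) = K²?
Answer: -54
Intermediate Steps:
F(W, Z) = -6 - W (F(W, Z) = -(6 + W) = -6 - W)
(M(-3)*n(3))*v(F(-4, 0), 4) = (-3*3²)*((-6 - 1*(-4)) + 4) = (-3*9)*((-6 + 4) + 4) = -27*(-2 + 4) = -27*2 = -54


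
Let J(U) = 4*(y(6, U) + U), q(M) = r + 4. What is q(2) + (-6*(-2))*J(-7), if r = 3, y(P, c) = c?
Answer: -665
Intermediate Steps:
q(M) = 7 (q(M) = 3 + 4 = 7)
J(U) = 8*U (J(U) = 4*(U + U) = 4*(2*U) = 8*U)
q(2) + (-6*(-2))*J(-7) = 7 + (-6*(-2))*(8*(-7)) = 7 + 12*(-56) = 7 - 672 = -665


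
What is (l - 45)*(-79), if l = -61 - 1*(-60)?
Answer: 3634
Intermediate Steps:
l = -1 (l = -61 + 60 = -1)
(l - 45)*(-79) = (-1 - 45)*(-79) = -46*(-79) = 3634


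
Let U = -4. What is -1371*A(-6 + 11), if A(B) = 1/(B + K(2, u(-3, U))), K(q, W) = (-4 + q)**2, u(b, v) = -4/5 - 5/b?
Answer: -457/3 ≈ -152.33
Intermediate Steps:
u(b, v) = -4/5 - 5/b (u(b, v) = -4*1/5 - 5/b = -4/5 - 5/b)
A(B) = 1/(4 + B) (A(B) = 1/(B + (-4 + 2)**2) = 1/(B + (-2)**2) = 1/(B + 4) = 1/(4 + B))
-1371*A(-6 + 11) = -1371/(4 + (-6 + 11)) = -1371/(4 + 5) = -1371/9 = -1371*1/9 = -457/3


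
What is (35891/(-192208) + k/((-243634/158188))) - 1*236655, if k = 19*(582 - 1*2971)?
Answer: -4851035674133195/23414201936 ≈ -2.0718e+5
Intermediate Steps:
k = -45391 (k = 19*(582 - 2971) = 19*(-2389) = -45391)
(35891/(-192208) + k/((-243634/158188))) - 1*236655 = (35891/(-192208) - 45391/((-243634/158188))) - 1*236655 = (35891*(-1/192208) - 45391/((-243634*1/158188))) - 236655 = (-35891/192208 - 45391/(-121817/79094)) - 236655 = (-35891/192208 - 45391*(-79094/121817)) - 236655 = (-35891/192208 + 3590155754/121817) - 236655 = 690052285030885/23414201936 - 236655 = -4851035674133195/23414201936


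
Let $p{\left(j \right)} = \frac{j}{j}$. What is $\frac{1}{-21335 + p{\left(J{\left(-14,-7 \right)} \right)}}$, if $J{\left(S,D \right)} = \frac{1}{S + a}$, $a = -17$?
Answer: $- \frac{1}{21334} \approx -4.6874 \cdot 10^{-5}$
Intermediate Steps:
$J{\left(S,D \right)} = \frac{1}{-17 + S}$ ($J{\left(S,D \right)} = \frac{1}{S - 17} = \frac{1}{-17 + S}$)
$p{\left(j \right)} = 1$
$\frac{1}{-21335 + p{\left(J{\left(-14,-7 \right)} \right)}} = \frac{1}{-21335 + 1} = \frac{1}{-21334} = - \frac{1}{21334}$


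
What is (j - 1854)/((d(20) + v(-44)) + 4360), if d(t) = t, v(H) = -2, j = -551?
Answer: -2405/4378 ≈ -0.54934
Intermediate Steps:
(j - 1854)/((d(20) + v(-44)) + 4360) = (-551 - 1854)/((20 - 2) + 4360) = -2405/(18 + 4360) = -2405/4378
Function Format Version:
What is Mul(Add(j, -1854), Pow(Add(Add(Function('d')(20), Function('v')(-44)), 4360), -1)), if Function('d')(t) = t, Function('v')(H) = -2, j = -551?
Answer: Rational(-2405, 4378) ≈ -0.54934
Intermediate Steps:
Mul(Add(j, -1854), Pow(Add(Add(Function('d')(20), Function('v')(-44)), 4360), -1)) = Mul(Add(-551, -1854), Pow(Add(Add(20, -2), 4360), -1)) = Mul(-2405, Pow(Add(18, 4360), -1)) = Mul(-2405, Pow(4378, -1)) = Mul(-2405, Rational(1, 4378)) = Rational(-2405, 4378)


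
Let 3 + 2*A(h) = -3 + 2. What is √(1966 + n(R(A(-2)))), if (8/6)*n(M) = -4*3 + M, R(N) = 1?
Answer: √7831/2 ≈ 44.246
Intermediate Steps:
A(h) = -2 (A(h) = -3/2 + (-3 + 2)/2 = -3/2 + (½)*(-1) = -3/2 - ½ = -2)
n(M) = -9 + 3*M/4 (n(M) = 3*(-4*3 + M)/4 = 3*(-12 + M)/4 = -9 + 3*M/4)
√(1966 + n(R(A(-2)))) = √(1966 + (-9 + (¾)*1)) = √(1966 + (-9 + ¾)) = √(1966 - 33/4) = √(7831/4) = √7831/2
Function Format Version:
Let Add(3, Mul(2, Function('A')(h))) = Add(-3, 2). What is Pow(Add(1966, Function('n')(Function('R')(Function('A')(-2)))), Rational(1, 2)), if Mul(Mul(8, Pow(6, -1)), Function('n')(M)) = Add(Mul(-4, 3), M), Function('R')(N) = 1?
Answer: Mul(Rational(1, 2), Pow(7831, Rational(1, 2))) ≈ 44.246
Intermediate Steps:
Function('A')(h) = -2 (Function('A')(h) = Add(Rational(-3, 2), Mul(Rational(1, 2), Add(-3, 2))) = Add(Rational(-3, 2), Mul(Rational(1, 2), -1)) = Add(Rational(-3, 2), Rational(-1, 2)) = -2)
Function('n')(M) = Add(-9, Mul(Rational(3, 4), M)) (Function('n')(M) = Mul(Rational(3, 4), Add(Mul(-4, 3), M)) = Mul(Rational(3, 4), Add(-12, M)) = Add(-9, Mul(Rational(3, 4), M)))
Pow(Add(1966, Function('n')(Function('R')(Function('A')(-2)))), Rational(1, 2)) = Pow(Add(1966, Add(-9, Mul(Rational(3, 4), 1))), Rational(1, 2)) = Pow(Add(1966, Add(-9, Rational(3, 4))), Rational(1, 2)) = Pow(Add(1966, Rational(-33, 4)), Rational(1, 2)) = Pow(Rational(7831, 4), Rational(1, 2)) = Mul(Rational(1, 2), Pow(7831, Rational(1, 2)))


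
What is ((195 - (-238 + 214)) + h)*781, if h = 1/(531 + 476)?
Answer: 172237054/1007 ≈ 1.7104e+5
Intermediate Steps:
h = 1/1007 ≈ 0.00099305
((195 - (-238 + 214)) + h)*781 = ((195 - (-238 + 214)) + 1/1007)*781 = ((195 - 1*(-24)) + 1/1007)*781 = ((195 + 24) + 1/1007)*781 = (219 + 1/1007)*781 = (220534/1007)*781 = 172237054/1007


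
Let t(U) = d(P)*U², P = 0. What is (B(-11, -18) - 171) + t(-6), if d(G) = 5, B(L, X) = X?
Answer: -9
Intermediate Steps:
t(U) = 5*U²
(B(-11, -18) - 171) + t(-6) = (-18 - 171) + 5*(-6)² = -189 + 5*36 = -189 + 180 = -9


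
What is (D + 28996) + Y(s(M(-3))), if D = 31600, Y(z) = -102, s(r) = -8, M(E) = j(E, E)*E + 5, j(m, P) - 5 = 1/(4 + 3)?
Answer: 60494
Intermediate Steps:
j(m, P) = 36/7 (j(m, P) = 5 + 1/(4 + 3) = 5 + 1/7 = 5 + ⅐ = 36/7)
M(E) = 5 + 36*E/7 (M(E) = 36*E/7 + 5 = 5 + 36*E/7)
(D + 28996) + Y(s(M(-3))) = (31600 + 28996) - 102 = 60596 - 102 = 60494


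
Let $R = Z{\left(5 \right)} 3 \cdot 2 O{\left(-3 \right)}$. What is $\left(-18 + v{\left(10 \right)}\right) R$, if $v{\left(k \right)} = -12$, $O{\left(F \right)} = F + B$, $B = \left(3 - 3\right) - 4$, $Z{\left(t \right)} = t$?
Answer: $6300$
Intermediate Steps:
$B = -4$ ($B = 0 - 4 = -4$)
$O{\left(F \right)} = -4 + F$ ($O{\left(F \right)} = F - 4 = -4 + F$)
$R = -210$ ($R = 5 \cdot 3 \cdot 2 \left(-4 - 3\right) = 15 \cdot 2 \left(-7\right) = 30 \left(-7\right) = -210$)
$\left(-18 + v{\left(10 \right)}\right) R = \left(-18 - 12\right) \left(-210\right) = \left(-30\right) \left(-210\right) = 6300$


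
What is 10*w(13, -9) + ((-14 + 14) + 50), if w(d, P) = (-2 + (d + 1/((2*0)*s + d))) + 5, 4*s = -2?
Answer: 2740/13 ≈ 210.77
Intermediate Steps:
s = -½ (s = (¼)*(-2) = -½ ≈ -0.50000)
w(d, P) = 3 + d + 1/d (w(d, P) = (-2 + (d + 1/((2*0)*(-½) + d))) + 5 = (-2 + (d + 1/(0*(-½) + d))) + 5 = (-2 + (d + 1/(0 + d))) + 5 = (-2 + (d + 1/d)) + 5 = (-2 + d + 1/d) + 5 = 3 + d + 1/d)
10*w(13, -9) + ((-14 + 14) + 50) = 10*(3 + 13 + 1/13) + ((-14 + 14) + 50) = 10*(3 + 13 + 1/13) + (0 + 50) = 10*(209/13) + 50 = 2090/13 + 50 = 2740/13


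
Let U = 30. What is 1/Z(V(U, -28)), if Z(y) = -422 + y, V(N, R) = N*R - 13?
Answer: -1/1275 ≈ -0.00078431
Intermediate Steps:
V(N, R) = -13 + N*R
1/Z(V(U, -28)) = 1/(-422 + (-13 + 30*(-28))) = 1/(-422 + (-13 - 840)) = 1/(-422 - 853) = 1/(-1275) = -1/1275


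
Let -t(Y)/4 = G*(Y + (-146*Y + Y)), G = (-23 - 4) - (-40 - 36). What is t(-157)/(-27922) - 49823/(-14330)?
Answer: 32444897623/200061130 ≈ 162.17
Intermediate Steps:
G = 49 (G = -27 - 1*(-76) = -27 + 76 = 49)
t(Y) = 28224*Y (t(Y) = -196*(Y + (-146*Y + Y)) = -196*(Y - 145*Y) = -196*(-144*Y) = -(-28224)*Y = 28224*Y)
t(-157)/(-27922) - 49823/(-14330) = (28224*(-157))/(-27922) - 49823/(-14330) = -4431168*(-1/27922) - 49823*(-1/14330) = 2215584/13961 + 49823/14330 = 32444897623/200061130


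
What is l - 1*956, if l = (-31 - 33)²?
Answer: 3140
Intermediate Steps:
l = 4096 (l = (-64)² = 4096)
l - 1*956 = 4096 - 1*956 = 4096 - 956 = 3140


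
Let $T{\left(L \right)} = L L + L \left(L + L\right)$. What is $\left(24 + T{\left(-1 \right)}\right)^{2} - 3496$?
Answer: $-2767$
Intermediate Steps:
$T{\left(L \right)} = 3 L^{2}$ ($T{\left(L \right)} = L^{2} + L 2 L = L^{2} + 2 L^{2} = 3 L^{2}$)
$\left(24 + T{\left(-1 \right)}\right)^{2} - 3496 = \left(24 + 3 \left(-1\right)^{2}\right)^{2} - 3496 = \left(24 + 3 \cdot 1\right)^{2} - 3496 = \left(24 + 3\right)^{2} - 3496 = 27^{2} - 3496 = 729 - 3496 = -2767$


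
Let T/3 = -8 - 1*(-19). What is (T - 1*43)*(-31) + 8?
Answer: 318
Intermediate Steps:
T = 33 (T = 3*(-8 - 1*(-19)) = 3*(-8 + 19) = 3*11 = 33)
(T - 1*43)*(-31) + 8 = (33 - 1*43)*(-31) + 8 = (33 - 43)*(-31) + 8 = -10*(-31) + 8 = 310 + 8 = 318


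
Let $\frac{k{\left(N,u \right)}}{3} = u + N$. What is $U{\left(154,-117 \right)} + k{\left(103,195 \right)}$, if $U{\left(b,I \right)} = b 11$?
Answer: $2588$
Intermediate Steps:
$U{\left(b,I \right)} = 11 b$
$k{\left(N,u \right)} = 3 N + 3 u$ ($k{\left(N,u \right)} = 3 \left(u + N\right) = 3 \left(N + u\right) = 3 N + 3 u$)
$U{\left(154,-117 \right)} + k{\left(103,195 \right)} = 11 \cdot 154 + \left(3 \cdot 103 + 3 \cdot 195\right) = 1694 + \left(309 + 585\right) = 1694 + 894 = 2588$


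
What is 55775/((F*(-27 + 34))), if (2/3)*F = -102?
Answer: -55775/1071 ≈ -52.078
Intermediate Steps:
F = -153 (F = (3/2)*(-102) = -153)
55775/((F*(-27 + 34))) = 55775/((-153*(-27 + 34))) = 55775/((-153*7)) = 55775/(-1071) = 55775*(-1/1071) = -55775/1071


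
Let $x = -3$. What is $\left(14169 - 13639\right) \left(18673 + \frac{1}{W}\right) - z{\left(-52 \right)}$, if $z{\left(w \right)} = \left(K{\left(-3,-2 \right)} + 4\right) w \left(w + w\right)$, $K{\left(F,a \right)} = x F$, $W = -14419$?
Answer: $\frac{141686659204}{14419} \approx 9.8264 \cdot 10^{6}$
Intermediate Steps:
$K{\left(F,a \right)} = - 3 F$
$z{\left(w \right)} = 26 w^{2}$ ($z{\left(w \right)} = \left(\left(-3\right) \left(-3\right) + 4\right) w \left(w + w\right) = \left(9 + 4\right) w 2 w = 13 \cdot 2 w^{2} = 26 w^{2}$)
$\left(14169 - 13639\right) \left(18673 + \frac{1}{W}\right) - z{\left(-52 \right)} = \left(14169 - 13639\right) \left(18673 + \frac{1}{-14419}\right) - 26 \left(-52\right)^{2} = 530 \left(18673 - \frac{1}{14419}\right) - 26 \cdot 2704 = 530 \cdot \frac{269245986}{14419} - 70304 = \frac{142700372580}{14419} - 70304 = \frac{141686659204}{14419}$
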